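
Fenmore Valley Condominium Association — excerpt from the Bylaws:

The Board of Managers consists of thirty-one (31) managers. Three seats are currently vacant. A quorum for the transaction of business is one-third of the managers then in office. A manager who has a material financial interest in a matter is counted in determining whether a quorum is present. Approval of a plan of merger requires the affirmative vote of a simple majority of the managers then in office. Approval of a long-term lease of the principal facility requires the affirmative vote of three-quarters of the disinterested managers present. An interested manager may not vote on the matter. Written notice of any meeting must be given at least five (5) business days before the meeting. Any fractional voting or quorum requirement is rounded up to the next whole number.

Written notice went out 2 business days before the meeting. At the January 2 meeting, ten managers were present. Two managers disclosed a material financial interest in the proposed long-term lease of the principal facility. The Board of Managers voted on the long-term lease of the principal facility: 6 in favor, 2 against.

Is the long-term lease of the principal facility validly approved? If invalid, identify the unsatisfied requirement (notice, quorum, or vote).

Invalid — notice requirement not satisfied.

Notice: 2 business days given; 5 required (2 < 5). Not satisfied.
Quorum: 10 present (interested managers count toward quorum); quorum is 10. Satisfied.
Vote: the long-term lease of the principal facility requires three-fourths of the disinterested managers present (10 − 2 = 8). 3/4 of 8 = 6, so 6 affirmative votes are needed; 6 voted in favor. Satisfied.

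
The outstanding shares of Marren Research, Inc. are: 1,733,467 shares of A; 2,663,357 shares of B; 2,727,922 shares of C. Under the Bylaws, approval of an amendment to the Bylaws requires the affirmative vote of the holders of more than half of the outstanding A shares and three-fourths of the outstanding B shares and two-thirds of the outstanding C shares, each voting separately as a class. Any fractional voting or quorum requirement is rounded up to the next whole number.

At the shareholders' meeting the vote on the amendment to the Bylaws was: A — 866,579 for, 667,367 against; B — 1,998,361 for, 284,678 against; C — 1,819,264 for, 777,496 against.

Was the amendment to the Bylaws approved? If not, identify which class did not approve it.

A: a majority of 1733467 is 866734; 866,734 required, 866,579 in favor — not approved.
B: 3/4 of 2663357 = 1997517.75, rounded up to 1997518; 1,997,518 required, 1,998,361 in favor — approved.
C: 2/3 of 2727922 = 1818614.67, rounded up to 1818615; 1,818,615 required, 1,819,264 in favor — approved.

Not approved — the A shares did not give the required vote.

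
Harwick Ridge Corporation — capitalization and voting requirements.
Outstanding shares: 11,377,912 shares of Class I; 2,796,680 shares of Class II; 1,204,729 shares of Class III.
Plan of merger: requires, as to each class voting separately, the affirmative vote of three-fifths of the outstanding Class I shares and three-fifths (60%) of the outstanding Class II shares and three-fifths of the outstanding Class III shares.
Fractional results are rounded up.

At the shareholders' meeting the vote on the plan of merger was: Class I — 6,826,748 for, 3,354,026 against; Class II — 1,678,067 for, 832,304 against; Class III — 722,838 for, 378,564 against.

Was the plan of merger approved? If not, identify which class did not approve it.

Approved — every class gave the required vote.

Class I: 3/5 of 11377912 = 6826747.20, rounded up to 6826748; 6,826,748 required, 6,826,748 in favor — approved.
Class II: 3/5 of 2796680 = 1678008; 1,678,008 required, 1,678,067 in favor — approved.
Class III: 3/5 of 1204729 = 722837.40, rounded up to 722838; 722,838 required, 722,838 in favor — approved.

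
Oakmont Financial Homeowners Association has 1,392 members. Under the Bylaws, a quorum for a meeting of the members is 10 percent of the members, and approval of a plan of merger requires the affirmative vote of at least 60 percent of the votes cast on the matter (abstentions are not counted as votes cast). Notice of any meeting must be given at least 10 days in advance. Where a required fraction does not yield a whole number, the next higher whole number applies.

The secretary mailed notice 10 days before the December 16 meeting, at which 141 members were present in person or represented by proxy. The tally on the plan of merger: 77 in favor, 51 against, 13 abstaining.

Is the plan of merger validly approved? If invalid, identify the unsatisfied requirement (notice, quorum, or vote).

Notice: 10 days given; 10 required. Satisfied.
Quorum: 10% of 1,392 = 139.20, rounded up to 140; 141 present. Satisfied.
Vote: requires three-fifths of the votes cast (141 − 13 abstaining = 128); 3/5 of 128 = 76.80, rounded up to 77, so 77 needed; 77 in favor. Satisfied.

Valid — all requirements satisfied.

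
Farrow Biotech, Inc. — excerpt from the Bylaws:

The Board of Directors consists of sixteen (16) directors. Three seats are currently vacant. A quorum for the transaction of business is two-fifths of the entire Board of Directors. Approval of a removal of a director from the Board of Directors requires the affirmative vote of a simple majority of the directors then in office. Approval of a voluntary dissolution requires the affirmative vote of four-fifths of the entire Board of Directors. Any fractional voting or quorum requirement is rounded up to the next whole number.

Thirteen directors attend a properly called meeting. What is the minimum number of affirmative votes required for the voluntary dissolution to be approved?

The voluntary dissolution requires four-fifths of the entire Board of Directors (16).
4/5 of 16 = 12.80, rounded up to 13.

13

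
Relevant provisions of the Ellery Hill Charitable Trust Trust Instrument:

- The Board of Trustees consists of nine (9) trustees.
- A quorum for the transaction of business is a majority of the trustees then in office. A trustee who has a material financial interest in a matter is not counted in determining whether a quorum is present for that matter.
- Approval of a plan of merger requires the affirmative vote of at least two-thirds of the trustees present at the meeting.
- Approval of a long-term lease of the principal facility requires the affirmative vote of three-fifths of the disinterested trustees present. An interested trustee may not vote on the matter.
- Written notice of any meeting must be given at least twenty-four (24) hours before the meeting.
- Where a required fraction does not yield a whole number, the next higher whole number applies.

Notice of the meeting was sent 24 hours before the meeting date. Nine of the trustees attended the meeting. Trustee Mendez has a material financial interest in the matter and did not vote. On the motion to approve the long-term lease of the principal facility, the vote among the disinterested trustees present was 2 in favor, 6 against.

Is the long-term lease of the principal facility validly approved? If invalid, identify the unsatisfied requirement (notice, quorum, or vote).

Invalid — vote requirement not satisfied.

Notice: 24 hours given; 24 required (24 ≥ 24). Satisfied.
Quorum: 9 present, but the 1 interested trustee does not count, leaving 8. Quorum is 5. Satisfied.
Vote: the long-term lease of the principal facility requires three-fifths of the disinterested trustees present (9 − 1 = 8). 3/5 of 8 = 4.80, rounded up to 5, so 5 affirmative votes are needed; 2 voted in favor. Not satisfied.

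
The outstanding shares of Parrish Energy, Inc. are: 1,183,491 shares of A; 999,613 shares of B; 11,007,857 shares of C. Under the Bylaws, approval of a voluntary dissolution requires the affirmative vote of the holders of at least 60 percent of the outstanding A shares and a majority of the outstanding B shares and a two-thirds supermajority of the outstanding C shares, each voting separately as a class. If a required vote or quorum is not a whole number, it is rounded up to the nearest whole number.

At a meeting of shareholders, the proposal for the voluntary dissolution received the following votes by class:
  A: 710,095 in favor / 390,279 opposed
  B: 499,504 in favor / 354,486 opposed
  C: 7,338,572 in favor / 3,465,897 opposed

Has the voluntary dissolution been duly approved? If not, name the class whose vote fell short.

A: 3/5 of 1183491 = 710094.60, rounded up to 710095; 710,095 required, 710,095 in favor — approved.
B: a majority of 999613 is 499807; 499,807 required, 499,504 in favor — not approved.
C: 2/3 of 11007857 = 7338571.33, rounded up to 7338572; 7,338,572 required, 7,338,572 in favor — approved.

Not approved — the B shares did not give the required vote.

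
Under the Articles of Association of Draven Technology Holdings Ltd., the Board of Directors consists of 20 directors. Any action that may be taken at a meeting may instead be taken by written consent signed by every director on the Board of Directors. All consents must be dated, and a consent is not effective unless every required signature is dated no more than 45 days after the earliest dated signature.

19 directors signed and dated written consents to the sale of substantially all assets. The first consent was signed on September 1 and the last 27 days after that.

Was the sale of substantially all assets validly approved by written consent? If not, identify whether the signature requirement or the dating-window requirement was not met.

Not effective — insufficient signatures.

Signatures required: the unanimous vote of 20 — unanimous means all 20, so 20 needed; 19 signed. Insufficient.
Dating window: the latest signature is 27 days after the earliest; the limit is 45 days. Within the window.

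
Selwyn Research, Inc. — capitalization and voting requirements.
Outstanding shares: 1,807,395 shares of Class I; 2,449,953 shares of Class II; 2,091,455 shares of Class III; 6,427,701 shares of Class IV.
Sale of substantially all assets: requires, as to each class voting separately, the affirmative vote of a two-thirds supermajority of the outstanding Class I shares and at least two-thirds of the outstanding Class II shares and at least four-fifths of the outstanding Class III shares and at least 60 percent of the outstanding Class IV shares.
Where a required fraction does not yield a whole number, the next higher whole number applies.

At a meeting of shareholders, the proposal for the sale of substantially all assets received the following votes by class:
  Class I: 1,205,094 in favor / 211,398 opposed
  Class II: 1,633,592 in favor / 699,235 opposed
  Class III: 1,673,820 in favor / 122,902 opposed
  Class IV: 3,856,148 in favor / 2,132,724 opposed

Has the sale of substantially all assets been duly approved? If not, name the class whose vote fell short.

Not approved — the Class IV shares did not give the required vote.

Class I: 2/3 of 1807395 = 1204930; 1,204,930 required, 1,205,094 in favor — approved.
Class II: 2/3 of 2449953 = 1633302; 1,633,302 required, 1,633,592 in favor — approved.
Class III: 4/5 of 2091455 = 1673164; 1,673,164 required, 1,673,820 in favor — approved.
Class IV: 3/5 of 6427701 = 3856620.60, rounded up to 3856621; 3,856,621 required, 3,856,148 in favor — not approved.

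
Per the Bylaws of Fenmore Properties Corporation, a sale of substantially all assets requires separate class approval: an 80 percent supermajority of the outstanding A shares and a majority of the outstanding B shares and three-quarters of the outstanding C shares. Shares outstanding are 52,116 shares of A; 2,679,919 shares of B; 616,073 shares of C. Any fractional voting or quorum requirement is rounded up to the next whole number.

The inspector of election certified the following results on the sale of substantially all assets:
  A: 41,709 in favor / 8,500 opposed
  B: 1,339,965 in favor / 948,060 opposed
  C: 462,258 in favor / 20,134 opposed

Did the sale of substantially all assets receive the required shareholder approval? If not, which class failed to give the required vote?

A: 4/5 of 52116 = 41692.80, rounded up to 41693; 41,693 required, 41,709 in favor — approved.
B: a majority of 2679919 is 1339960; 1,339,960 required, 1,339,965 in favor — approved.
C: 3/4 of 616073 = 462054.75, rounded up to 462055; 462,055 required, 462,258 in favor — approved.

Approved — every class gave the required vote.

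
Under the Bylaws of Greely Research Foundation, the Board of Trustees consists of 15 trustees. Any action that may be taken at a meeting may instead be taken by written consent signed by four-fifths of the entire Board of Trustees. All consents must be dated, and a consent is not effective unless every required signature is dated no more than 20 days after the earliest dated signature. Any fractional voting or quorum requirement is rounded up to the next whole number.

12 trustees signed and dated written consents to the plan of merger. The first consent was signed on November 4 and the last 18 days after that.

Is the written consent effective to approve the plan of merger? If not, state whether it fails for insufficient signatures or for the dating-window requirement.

Effective — both the signature and dating-window requirements are satisfied.

Signatures required: four-fifths of 15 — 4/5 of 15 = 12, so 12 needed; 12 signed. Sufficient.
Dating window: the latest signature is 18 days after the earliest; the limit is 20 days. Within the window.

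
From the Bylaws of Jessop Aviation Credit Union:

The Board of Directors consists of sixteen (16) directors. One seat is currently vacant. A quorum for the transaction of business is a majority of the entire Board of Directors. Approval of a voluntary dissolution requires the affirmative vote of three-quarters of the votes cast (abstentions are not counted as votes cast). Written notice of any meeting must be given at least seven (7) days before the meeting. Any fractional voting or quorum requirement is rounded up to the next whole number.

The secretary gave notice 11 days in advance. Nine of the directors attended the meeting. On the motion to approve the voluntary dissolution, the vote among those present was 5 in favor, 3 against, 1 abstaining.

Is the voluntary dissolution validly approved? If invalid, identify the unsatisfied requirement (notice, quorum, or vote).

Notice: 11 days given; 7 required (11 ≥ 7). Satisfied.
Quorum: 9 present; quorum is 9. Satisfied.
Vote: the voluntary dissolution requires three-fourths of the votes cast (9 present − 1 abstaining = 8). 3/4 of 8 = 6, so 6 affirmative votes are needed; 5 voted in favor. Not satisfied.

Invalid — vote requirement not satisfied.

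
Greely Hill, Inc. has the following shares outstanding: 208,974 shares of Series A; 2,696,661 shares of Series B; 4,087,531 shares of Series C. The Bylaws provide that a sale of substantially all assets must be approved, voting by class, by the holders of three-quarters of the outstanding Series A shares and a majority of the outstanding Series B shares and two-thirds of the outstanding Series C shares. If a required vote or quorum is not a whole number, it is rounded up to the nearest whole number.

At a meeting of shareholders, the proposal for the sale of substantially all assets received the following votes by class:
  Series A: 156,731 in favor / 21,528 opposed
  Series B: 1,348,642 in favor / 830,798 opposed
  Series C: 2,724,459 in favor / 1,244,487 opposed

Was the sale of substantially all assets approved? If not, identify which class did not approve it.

Series A: 3/4 of 208974 = 156730.50, rounded up to 156731; 156,731 required, 156,731 in favor — approved.
Series B: a majority of 2696661 is 1348331; 1,348,331 required, 1,348,642 in favor — approved.
Series C: 2/3 of 4087531 = 2725020.67, rounded up to 2725021; 2,725,021 required, 2,724,459 in favor — not approved.

Not approved — the Series C shares did not give the required vote.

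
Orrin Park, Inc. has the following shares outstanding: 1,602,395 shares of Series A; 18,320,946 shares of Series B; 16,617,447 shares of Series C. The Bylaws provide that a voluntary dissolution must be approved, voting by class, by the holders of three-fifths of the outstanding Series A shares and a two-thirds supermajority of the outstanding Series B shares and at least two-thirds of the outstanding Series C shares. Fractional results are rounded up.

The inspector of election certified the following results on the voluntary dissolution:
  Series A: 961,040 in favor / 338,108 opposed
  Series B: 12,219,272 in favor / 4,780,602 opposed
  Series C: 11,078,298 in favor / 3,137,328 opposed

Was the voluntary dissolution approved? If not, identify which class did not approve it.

Series A: 3/5 of 1602395 = 961437; 961,437 required, 961,040 in favor — not approved.
Series B: 2/3 of 18320946 = 12213964; 12,213,964 required, 12,219,272 in favor — approved.
Series C: 2/3 of 16617447 = 11078298; 11,078,298 required, 11,078,298 in favor — approved.

Not approved — the Series A shares did not give the required vote.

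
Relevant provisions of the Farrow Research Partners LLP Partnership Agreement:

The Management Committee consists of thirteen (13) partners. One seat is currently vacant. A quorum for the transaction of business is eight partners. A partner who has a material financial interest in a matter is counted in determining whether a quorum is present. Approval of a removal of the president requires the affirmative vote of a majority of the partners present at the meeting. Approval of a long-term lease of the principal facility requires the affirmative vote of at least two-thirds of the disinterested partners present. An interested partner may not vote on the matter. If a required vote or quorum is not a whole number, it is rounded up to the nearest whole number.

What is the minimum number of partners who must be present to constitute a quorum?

The quorum is fixed at 8.

8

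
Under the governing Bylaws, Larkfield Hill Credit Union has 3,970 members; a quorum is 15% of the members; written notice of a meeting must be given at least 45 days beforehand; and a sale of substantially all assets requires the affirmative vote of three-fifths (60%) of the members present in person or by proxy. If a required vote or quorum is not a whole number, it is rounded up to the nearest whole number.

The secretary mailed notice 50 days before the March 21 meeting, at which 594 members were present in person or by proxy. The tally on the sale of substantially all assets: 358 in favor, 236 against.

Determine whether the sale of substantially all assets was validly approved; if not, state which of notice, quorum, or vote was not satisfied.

Invalid — quorum requirement not satisfied.

Notice: 50 days given; 45 required. Satisfied.
Quorum: 15% of 3,970 = 595.50, rounded up to 596; 594 present. Not satisfied.
Vote: requires three-fifths of those present (594); 3/5 of 594 = 356.40, rounded up to 357, so 357 needed; 358 in favor. Satisfied.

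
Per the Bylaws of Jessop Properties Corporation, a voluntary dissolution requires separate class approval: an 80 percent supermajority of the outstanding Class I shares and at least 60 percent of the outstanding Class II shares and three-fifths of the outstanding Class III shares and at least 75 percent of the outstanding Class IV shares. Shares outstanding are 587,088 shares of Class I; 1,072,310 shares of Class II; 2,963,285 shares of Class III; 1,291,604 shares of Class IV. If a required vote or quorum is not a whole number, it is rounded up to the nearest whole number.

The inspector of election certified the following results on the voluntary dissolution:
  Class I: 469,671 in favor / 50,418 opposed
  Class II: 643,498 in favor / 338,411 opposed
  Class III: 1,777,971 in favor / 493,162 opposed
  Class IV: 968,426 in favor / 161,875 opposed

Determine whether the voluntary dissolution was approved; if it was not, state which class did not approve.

Class I: 4/5 of 587088 = 469670.40, rounded up to 469671; 469,671 required, 469,671 in favor — approved.
Class II: 3/5 of 1072310 = 643386; 643,386 required, 643,498 in favor — approved.
Class III: 3/5 of 2963285 = 1777971; 1,777,971 required, 1,777,971 in favor — approved.
Class IV: 3/4 of 1291604 = 968703; 968,703 required, 968,426 in favor — not approved.

Not approved — the Class IV shares did not give the required vote.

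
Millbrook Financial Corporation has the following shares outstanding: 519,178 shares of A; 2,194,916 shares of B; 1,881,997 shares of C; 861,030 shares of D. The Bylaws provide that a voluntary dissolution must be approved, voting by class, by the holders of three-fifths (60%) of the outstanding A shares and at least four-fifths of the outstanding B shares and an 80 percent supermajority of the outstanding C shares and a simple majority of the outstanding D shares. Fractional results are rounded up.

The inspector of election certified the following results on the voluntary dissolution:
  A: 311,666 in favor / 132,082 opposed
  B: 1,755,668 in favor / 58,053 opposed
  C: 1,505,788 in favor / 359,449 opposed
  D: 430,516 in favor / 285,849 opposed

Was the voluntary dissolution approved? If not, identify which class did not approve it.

Not approved — the B shares did not give the required vote.

A: 3/5 of 519178 = 311506.80, rounded up to 311507; 311,507 required, 311,666 in favor — approved.
B: 4/5 of 2194916 = 1755932.80, rounded up to 1755933; 1,755,933 required, 1,755,668 in favor — not approved.
C: 4/5 of 1881997 = 1505597.60, rounded up to 1505598; 1,505,598 required, 1,505,788 in favor — approved.
D: a majority of 861030 is 430516; 430,516 required, 430,516 in favor — approved.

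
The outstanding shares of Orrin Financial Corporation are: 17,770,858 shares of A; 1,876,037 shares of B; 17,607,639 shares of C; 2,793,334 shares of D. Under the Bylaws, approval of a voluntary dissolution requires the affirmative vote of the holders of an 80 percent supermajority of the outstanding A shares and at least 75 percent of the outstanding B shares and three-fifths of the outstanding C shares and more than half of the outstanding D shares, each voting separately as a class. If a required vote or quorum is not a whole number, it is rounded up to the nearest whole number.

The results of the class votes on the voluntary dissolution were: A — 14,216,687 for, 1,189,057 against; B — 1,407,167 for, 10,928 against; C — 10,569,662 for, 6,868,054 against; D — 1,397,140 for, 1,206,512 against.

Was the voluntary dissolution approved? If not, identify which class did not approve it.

A: 4/5 of 17770858 = 14216686.40, rounded up to 14216687; 14,216,687 required, 14,216,687 in favor — approved.
B: 3/4 of 1876037 = 1407027.75, rounded up to 1407028; 1,407,028 required, 1,407,167 in favor — approved.
C: 3/5 of 17607639 = 10564583.40, rounded up to 10564584; 10,564,584 required, 10,569,662 in favor — approved.
D: a majority of 2793334 is 1396668; 1,396,668 required, 1,397,140 in favor — approved.

Approved — every class gave the required vote.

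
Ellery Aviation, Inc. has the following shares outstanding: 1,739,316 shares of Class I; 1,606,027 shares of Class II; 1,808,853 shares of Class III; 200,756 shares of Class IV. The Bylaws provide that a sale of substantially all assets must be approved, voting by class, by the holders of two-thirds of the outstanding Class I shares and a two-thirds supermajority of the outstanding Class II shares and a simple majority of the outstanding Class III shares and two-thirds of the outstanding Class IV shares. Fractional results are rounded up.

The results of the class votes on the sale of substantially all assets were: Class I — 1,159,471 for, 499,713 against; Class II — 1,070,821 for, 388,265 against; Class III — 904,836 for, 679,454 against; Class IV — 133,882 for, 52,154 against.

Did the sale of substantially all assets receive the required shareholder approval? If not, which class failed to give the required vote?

Not approved — the Class I shares did not give the required vote.

Class I: 2/3 of 1739316 = 1159544; 1,159,544 required, 1,159,471 in favor — not approved.
Class II: 2/3 of 1606027 = 1070684.67, rounded up to 1070685; 1,070,685 required, 1,070,821 in favor — approved.
Class III: a majority of 1808853 is 904427; 904,427 required, 904,836 in favor — approved.
Class IV: 2/3 of 200756 = 133837.33, rounded up to 133838; 133,838 required, 133,882 in favor — approved.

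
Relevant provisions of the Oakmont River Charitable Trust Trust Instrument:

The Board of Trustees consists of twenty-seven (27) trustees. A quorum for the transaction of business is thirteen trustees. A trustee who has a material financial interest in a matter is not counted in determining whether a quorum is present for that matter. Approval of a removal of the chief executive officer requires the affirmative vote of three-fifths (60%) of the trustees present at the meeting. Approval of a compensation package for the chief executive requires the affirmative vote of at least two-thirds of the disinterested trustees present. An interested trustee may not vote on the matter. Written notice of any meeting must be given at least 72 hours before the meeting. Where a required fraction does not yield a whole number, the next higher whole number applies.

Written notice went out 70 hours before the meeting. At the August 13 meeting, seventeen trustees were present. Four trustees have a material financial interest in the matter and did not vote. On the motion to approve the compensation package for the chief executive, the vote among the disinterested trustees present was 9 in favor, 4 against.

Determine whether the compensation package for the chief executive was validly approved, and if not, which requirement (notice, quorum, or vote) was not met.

Notice: 70 hours given; 72 required (70 < 72). Not satisfied.
Quorum: 17 present, but the 4 interested trustees do not count, leaving 13. Quorum is 13. Satisfied.
Vote: the compensation package for the chief executive requires two-thirds of the disinterested trustees present (17 − 4 = 13). 2/3 of 13 = 8.67, rounded up to 9, so 9 affirmative votes are needed; 9 voted in favor. Satisfied.

Invalid — notice requirement not satisfied.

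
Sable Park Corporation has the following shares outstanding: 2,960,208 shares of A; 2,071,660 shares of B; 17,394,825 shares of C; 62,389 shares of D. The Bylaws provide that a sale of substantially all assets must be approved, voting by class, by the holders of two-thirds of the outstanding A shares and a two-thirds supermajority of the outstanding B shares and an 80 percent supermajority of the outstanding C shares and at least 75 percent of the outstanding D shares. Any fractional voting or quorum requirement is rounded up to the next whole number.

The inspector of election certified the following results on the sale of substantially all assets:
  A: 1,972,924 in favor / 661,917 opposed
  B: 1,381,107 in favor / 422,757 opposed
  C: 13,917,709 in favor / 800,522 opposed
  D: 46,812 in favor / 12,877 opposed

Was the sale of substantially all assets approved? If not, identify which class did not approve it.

A: 2/3 of 2960208 = 1973472; 1,973,472 required, 1,972,924 in favor — not approved.
B: 2/3 of 2071660 = 1381106.67, rounded up to 1381107; 1,381,107 required, 1,381,107 in favor — approved.
C: 4/5 of 17394825 = 13915860; 13,915,860 required, 13,917,709 in favor — approved.
D: 3/4 of 62389 = 46791.75, rounded up to 46792; 46,792 required, 46,812 in favor — approved.

Not approved — the A shares did not give the required vote.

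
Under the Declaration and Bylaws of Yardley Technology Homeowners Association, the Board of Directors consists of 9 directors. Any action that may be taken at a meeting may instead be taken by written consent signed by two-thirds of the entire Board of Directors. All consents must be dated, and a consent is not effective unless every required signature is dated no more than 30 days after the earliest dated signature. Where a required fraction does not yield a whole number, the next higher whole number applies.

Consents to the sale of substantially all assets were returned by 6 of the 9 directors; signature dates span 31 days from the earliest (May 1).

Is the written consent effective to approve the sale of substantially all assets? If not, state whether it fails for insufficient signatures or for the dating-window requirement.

Signatures required: two-thirds of 9 — 2/3 of 9 = 6, so 6 needed; 6 signed. Sufficient.
Dating window: the latest signature is 31 days after the earliest; the limit is 30 days. Outside the window.

Not effective — dating-window requirement not satisfied.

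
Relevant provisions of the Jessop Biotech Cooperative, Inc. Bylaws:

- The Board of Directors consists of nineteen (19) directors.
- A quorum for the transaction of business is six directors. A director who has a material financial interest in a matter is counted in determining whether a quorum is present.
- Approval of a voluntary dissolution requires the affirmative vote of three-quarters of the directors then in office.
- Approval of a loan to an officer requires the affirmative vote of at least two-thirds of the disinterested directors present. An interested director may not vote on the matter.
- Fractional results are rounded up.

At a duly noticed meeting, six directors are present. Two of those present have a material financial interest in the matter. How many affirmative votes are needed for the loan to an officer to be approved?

3

The loan to an officer requires two-thirds of the disinterested directors present (6 − 2 = 4).
2/3 of 4 = 2.67, rounded up to 3.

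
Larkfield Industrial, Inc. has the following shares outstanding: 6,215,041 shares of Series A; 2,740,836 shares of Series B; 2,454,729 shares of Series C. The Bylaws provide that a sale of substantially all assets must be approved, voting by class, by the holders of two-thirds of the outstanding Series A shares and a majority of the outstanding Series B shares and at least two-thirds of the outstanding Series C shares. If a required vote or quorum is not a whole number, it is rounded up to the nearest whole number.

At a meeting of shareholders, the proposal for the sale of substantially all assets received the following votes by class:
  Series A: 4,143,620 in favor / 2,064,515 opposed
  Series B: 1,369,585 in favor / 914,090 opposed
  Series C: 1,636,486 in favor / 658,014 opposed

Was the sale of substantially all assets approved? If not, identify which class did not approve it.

Series A: 2/3 of 6215041 = 4143360.67, rounded up to 4143361; 4,143,361 required, 4,143,620 in favor — approved.
Series B: a majority of 2740836 is 1370419; 1,370,419 required, 1,369,585 in favor — not approved.
Series C: 2/3 of 2454729 = 1636486; 1,636,486 required, 1,636,486 in favor — approved.

Not approved — the Series B shares did not give the required vote.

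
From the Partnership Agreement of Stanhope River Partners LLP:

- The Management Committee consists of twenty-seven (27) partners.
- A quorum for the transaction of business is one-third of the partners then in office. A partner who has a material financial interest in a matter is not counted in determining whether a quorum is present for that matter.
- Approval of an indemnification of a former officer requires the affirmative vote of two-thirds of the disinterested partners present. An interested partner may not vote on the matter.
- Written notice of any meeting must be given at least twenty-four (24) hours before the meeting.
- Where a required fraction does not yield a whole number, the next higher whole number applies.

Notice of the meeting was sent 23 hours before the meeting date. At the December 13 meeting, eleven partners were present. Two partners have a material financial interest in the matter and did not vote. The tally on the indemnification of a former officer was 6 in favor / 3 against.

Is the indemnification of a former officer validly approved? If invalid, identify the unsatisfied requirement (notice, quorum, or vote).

Notice: 23 hours given; 24 required (23 < 24). Not satisfied.
Quorum: 11 present, but the 2 interested partners do not count, leaving 9. Quorum is 9. Satisfied.
Vote: the indemnification of a former officer requires two-thirds of the disinterested partners present (11 − 2 = 9). 2/3 of 9 = 6, so 6 affirmative votes are needed; 6 voted in favor. Satisfied.

Invalid — notice requirement not satisfied.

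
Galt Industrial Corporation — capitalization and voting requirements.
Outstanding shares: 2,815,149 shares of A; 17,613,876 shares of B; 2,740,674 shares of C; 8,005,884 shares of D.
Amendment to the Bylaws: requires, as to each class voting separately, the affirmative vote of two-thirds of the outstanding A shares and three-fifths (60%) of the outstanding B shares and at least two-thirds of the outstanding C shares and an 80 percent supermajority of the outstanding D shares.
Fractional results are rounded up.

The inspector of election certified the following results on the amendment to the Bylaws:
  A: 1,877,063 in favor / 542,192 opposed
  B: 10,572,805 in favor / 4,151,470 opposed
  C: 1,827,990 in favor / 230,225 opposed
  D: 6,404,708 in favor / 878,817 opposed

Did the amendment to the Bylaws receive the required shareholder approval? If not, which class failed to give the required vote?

Approved — every class gave the required vote.

A: 2/3 of 2815149 = 1876766; 1,876,766 required, 1,877,063 in favor — approved.
B: 3/5 of 17613876 = 10568325.60, rounded up to 10568326; 10,568,326 required, 10,572,805 in favor — approved.
C: 2/3 of 2740674 = 1827116; 1,827,116 required, 1,827,990 in favor — approved.
D: 4/5 of 8005884 = 6404707.20, rounded up to 6404708; 6,404,708 required, 6,404,708 in favor — approved.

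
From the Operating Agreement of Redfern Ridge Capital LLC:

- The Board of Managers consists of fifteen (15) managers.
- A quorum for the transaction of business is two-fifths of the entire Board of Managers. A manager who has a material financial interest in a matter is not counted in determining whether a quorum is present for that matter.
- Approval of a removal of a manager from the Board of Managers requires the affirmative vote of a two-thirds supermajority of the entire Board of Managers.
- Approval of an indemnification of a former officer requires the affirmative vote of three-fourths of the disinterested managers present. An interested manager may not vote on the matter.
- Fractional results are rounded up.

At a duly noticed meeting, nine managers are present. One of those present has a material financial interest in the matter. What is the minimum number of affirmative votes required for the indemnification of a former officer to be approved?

6

The indemnification of a former officer requires three-fourths of the disinterested managers present (9 − 1 = 8).
3/4 of 8 = 6.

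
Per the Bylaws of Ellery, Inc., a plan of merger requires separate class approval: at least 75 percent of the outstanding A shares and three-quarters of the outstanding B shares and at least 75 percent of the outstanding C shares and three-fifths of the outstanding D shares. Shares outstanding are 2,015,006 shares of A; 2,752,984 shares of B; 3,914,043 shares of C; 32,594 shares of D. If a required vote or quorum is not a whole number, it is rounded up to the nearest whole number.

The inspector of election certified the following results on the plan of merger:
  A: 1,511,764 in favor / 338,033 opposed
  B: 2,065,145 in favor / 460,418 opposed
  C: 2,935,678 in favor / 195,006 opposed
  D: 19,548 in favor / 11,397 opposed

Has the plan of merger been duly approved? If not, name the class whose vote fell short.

A: 3/4 of 2015006 = 1511254.50, rounded up to 1511255; 1,511,255 required, 1,511,764 in favor — approved.
B: 3/4 of 2752984 = 2064738; 2,064,738 required, 2,065,145 in favor — approved.
C: 3/4 of 3914043 = 2935532.25, rounded up to 2935533; 2,935,533 required, 2,935,678 in favor — approved.
D: 3/5 of 32594 = 19556.40, rounded up to 19557; 19,557 required, 19,548 in favor — not approved.

Not approved — the D shares did not give the required vote.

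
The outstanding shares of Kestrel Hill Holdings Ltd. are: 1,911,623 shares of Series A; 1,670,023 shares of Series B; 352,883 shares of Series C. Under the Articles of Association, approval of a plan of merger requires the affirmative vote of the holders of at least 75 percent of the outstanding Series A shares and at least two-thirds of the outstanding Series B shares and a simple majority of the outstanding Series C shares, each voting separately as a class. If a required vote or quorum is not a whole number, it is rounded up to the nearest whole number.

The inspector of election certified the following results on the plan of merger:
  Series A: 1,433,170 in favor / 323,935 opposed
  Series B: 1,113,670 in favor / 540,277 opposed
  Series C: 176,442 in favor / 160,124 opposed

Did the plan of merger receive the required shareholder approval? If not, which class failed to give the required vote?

Series A: 3/4 of 1911623 = 1433717.25, rounded up to 1433718; 1,433,718 required, 1,433,170 in favor — not approved.
Series B: 2/3 of 1670023 = 1113348.67, rounded up to 1113349; 1,113,349 required, 1,113,670 in favor — approved.
Series C: a majority of 352883 is 176442; 176,442 required, 176,442 in favor — approved.

Not approved — the Series A shares did not give the required vote.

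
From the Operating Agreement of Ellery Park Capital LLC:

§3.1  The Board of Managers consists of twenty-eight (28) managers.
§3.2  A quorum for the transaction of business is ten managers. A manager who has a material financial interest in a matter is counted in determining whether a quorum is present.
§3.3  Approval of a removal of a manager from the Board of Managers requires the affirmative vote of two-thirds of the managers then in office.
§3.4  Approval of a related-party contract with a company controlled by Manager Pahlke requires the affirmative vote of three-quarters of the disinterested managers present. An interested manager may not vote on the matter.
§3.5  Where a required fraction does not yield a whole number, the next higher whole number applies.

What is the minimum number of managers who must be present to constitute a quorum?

10

The quorum is fixed at 10.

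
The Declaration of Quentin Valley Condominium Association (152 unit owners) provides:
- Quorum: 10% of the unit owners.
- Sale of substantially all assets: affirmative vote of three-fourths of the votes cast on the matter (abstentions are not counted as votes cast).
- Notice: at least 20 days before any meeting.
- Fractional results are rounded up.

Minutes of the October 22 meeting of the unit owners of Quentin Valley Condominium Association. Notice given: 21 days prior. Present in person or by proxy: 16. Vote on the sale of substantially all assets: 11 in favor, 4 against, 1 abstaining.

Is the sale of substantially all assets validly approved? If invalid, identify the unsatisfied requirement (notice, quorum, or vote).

Invalid — vote requirement not satisfied.

Notice: 21 days given; 20 required. Satisfied.
Quorum: 10% of 152 = 15.20, rounded up to 16; 16 present. Satisfied.
Vote: requires three-fourths of the votes cast (16 − 1 abstaining = 15); 3/4 of 15 = 11.25, rounded up to 12, so 12 needed; 11 in favor. Not satisfied.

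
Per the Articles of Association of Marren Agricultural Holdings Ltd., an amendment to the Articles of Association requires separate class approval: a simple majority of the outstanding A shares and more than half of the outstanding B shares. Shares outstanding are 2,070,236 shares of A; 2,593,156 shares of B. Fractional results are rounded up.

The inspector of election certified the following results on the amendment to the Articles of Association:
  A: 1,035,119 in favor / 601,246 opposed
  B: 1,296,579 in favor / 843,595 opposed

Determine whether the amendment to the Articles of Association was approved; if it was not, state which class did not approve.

Approved — every class gave the required vote.

A: a majority of 2070236 is 1035119; 1,035,119 required, 1,035,119 in favor — approved.
B: a majority of 2593156 is 1296579; 1,296,579 required, 1,296,579 in favor — approved.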